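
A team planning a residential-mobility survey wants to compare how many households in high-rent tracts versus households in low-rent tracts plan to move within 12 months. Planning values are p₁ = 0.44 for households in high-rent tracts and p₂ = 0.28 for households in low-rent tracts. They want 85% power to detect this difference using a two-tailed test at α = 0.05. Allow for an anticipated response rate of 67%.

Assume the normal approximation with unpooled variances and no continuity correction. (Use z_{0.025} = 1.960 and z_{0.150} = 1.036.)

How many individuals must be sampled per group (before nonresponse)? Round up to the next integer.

n = 235 per group

n = (z_{α/2} + z_β)² · [p₁(1−p₁) + p₂(1−p₂)] / (p₁ − p₂)²
  = (1.960 + 1.036)² · (0.44·0.56 + 0.28·0.72) / (0.16)²
  = (2.996)² · (0.2464 + 0.2016) / 0.0256
  = 8.9760 · 0.4480 / 0.0256
  = 157.08
Adjust for 67% response: 157.08 / 0.67 = 234.45.
Round up → n = 235 per group.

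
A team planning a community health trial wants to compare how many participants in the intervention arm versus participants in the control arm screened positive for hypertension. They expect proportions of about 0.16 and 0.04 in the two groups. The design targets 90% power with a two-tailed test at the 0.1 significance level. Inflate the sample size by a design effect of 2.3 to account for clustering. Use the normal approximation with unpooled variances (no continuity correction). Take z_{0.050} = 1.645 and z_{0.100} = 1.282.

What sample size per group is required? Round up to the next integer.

n = 237 per group

n = (z_{α/2} + z_β)² · [p₁(1−p₁) + p₂(1−p₂)] / (p₁ − p₂)²
  = (1.645 + 1.282)² · (0.16·0.84 + 0.04·0.96) / (0.12)²
  = (2.927)² · (0.1344 + 0.0384) / 0.0144
  = 8.5673 · 0.1728 / 0.0144
  = 102.81
Design effect: 2.3 × 102.81 = 236.46.
Round up → n = 237 per group.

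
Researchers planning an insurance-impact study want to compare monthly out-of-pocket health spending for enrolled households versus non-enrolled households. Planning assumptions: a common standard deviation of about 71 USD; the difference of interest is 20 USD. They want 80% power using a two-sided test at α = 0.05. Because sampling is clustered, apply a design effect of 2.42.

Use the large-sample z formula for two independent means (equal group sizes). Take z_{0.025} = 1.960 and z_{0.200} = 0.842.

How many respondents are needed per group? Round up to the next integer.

n = (z_{α/2} + z_β)² · (σ₁² + σ₂²) / δ²
  = (1.960 + 0.842)² · (2·71² = 10082) / 20²
  = 7.8512 · 10082 / 400
  = 197.89
Design effect: 2.42 × 197.89 = 478.89.
Round up → n = 479 per group.

n = 479 per group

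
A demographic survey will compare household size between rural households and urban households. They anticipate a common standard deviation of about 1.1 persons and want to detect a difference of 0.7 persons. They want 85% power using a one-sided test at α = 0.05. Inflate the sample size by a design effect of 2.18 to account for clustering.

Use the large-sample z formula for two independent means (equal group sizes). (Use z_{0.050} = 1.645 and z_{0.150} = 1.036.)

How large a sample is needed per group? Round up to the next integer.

n = 78 per group

n = (z_α + z_β)² · (σ₁² + σ₂²) / δ²
  = (1.645 + 1.036)² · (2·1.1² = 2.42) / 0.7²
  = 7.1878 · 2.42 / 0.49
  = 35.50
Design effect: 2.18 × 35.50 = 77.39.
Round up → n = 78 per group.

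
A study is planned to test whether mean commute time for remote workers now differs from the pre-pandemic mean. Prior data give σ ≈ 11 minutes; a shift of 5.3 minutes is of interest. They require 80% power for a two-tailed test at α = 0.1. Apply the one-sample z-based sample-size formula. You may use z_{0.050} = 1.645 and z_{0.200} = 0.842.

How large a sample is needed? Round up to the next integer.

n = 27

n = (z_{α/2} + z_β)² · σ² / δ²
  = (1.645 + 0.842)² · 11² / 5.3²
  = 6.1852 · 121 / 28.09
  = 26.64
Round up → n = 27.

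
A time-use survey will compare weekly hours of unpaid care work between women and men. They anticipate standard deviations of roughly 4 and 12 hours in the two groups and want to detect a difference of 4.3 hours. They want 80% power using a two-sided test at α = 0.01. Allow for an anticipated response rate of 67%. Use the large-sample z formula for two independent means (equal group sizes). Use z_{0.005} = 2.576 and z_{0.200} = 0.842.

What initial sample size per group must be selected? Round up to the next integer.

n = (z_{α/2} + z_β)² · (σ₁² + σ₂²) / δ²
  = (2.576 + 0.842)² · (4² + 12² = 160) / 4.3²
  = 11.6827 · 160 / 18.49
  = 101.09
Adjust for 67% response: 101.09 / 0.67 = 150.89.
Round up → n = 151 per group.

n = 151 per group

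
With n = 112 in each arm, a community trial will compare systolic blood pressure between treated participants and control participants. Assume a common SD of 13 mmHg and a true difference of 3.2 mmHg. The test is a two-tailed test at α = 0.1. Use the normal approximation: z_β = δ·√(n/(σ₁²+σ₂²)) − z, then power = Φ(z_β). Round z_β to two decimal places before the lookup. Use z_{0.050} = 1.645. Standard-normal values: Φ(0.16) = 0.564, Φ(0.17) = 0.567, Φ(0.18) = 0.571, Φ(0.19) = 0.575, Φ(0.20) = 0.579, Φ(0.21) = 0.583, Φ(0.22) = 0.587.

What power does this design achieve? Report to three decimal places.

Power ≈ 0.579

z_β = δ·√(n/(σ₁²+σ₂²)) − z_{α/2}
    = 3.2 · √(112/338) − 1.645
    = 3.2 · 0.57564 − 1.645
    = 1.8420 − 1.645 = 0.1970 → 0.20
Power = Φ(0.20) = 0.579.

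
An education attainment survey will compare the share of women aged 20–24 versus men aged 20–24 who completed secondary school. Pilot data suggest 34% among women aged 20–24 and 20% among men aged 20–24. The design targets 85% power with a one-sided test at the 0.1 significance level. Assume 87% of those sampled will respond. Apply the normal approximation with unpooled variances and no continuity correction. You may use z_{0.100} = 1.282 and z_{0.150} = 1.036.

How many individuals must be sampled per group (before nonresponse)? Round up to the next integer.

n = (z_α + z_β)² · [p₁(1−p₁) + p₂(1−p₂)] / (p₁ − p₂)²
  = (1.282 + 1.036)² · (0.34·0.66 + 0.20·0.80) / (0.14)²
  = (2.318)² · (0.2244 + 0.1600) / 0.0196
  = 5.3731 · 0.3844 / 0.0196
  = 105.38
Adjust for 87% response: 105.38 / 0.87 = 121.13.
Round up → n = 122 per group.

n = 122 per group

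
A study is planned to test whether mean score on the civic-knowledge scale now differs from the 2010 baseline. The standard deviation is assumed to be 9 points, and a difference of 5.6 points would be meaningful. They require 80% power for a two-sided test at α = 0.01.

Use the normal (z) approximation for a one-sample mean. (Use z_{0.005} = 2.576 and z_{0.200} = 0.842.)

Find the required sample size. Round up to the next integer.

n = (z_{α/2} + z_β)² · σ² / δ²
  = (2.576 + 0.842)² · 9² / 5.6²
  = 11.6827 · 81 / 31.36
  = 30.18
Round up → n = 31.

n = 31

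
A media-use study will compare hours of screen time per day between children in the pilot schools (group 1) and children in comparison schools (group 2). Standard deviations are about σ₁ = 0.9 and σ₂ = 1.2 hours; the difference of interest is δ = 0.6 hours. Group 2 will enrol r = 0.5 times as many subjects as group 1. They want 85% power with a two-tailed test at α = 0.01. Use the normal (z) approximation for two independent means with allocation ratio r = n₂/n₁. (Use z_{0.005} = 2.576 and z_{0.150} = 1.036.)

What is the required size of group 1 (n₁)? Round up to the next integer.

n₁ = 134

n₁ = (z_{α/2} + z_β)² · (σ₁² + σ₂²/r) / δ²
   = (2.576 + 1.036)² · (0.9² + 1.2²/0.5) / 0.6²
   = 13.0465 · (0.81 + 2.88) / 0.36
   = 13.0465 · 3.69 / 0.36
   = 133.73
Round up → n₁ = 134; n₂ = r·n₁ = 0.5 × 134 = 67.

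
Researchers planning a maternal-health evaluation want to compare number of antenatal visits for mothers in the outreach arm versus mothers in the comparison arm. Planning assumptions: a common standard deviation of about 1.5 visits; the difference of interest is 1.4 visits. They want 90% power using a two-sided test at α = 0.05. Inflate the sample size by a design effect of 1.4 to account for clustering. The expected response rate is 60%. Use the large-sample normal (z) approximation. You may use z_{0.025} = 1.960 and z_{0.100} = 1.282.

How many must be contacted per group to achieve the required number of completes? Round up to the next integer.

n = 57 per group

n = (z_{α/2} + z_β)² · (σ₁² + σ₂²) / δ²
  = (1.960 + 1.282)² · (2·1.5² = 4.5) / 1.4²
  = 10.5106 · 4.5 / 1.96
  = 24.13
Design effect: 1.4 × 24.13 = 33.78.
Adjust for 60% response: 33.78 / 0.60 = 56.31.
Round up → n = 57 per group.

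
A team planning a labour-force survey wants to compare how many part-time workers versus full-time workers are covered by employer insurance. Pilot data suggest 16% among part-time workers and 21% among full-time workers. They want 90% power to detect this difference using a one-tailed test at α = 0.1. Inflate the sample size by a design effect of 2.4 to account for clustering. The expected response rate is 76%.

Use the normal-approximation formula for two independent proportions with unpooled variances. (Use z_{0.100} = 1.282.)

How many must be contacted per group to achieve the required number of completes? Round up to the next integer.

n = (z_α + z_β)² · [p₁(1−p₁) + p₂(1−p₂)] / (p₁ − p₂)²
  = (1.282 + 1.282)² · (0.16·0.84 + 0.21·0.79) / (-0.05)²
  = (2.564)² · (0.1344 + 0.1659) / 0.0025
  = 6.5741 · 0.3003 / 0.0025
  = 789.68
Design effect: 2.4 × 789.68 = 1895.23.
Adjust for 76% response: 1895.23 / 0.76 = 2493.73.
Round up → n = 2494 per group.

n = 2494 per group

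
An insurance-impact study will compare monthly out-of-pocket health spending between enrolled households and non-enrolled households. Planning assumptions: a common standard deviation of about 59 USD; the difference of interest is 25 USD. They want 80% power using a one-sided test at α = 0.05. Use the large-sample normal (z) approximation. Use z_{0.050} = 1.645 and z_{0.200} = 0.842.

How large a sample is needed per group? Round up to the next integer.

n = 69 per group

n = (z_α + z_β)² · (σ₁² + σ₂²) / δ²
  = (1.645 + 0.842)² · (2·59² = 6962) / 25²
  = 6.1852 · 6962 / 625
  = 68.90
Round up → n = 69 per group.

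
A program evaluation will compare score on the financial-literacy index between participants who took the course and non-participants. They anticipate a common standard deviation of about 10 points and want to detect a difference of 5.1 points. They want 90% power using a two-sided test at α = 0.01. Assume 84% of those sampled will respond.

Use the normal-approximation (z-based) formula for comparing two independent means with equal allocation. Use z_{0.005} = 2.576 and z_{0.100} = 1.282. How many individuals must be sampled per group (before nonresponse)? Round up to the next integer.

n = (z_{α/2} + z_β)² · (σ₁² + σ₂²) / δ²
  = (2.576 + 1.282)² · (2·10² = 200) / 5.1²
  = 14.8842 · 200 / 26.01
  = 114.45
Adjust for 84% response: 114.45 / 0.84 = 136.25.
Round up → n = 137 per group.

n = 137 per group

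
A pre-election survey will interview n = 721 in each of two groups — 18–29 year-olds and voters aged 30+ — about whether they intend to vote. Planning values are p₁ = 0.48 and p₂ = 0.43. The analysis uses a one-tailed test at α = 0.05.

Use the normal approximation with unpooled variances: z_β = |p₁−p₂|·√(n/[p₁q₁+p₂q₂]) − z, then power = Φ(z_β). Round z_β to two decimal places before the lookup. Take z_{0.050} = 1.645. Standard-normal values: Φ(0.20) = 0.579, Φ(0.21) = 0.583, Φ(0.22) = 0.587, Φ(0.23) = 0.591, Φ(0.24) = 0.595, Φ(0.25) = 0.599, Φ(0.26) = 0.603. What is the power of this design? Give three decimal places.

z_β = |p₁−p₂|·√(n/[p₁q₁+p₂q₂]) − z_α
    = 0.05 · √(721/0.4947) − 1.645
    = 0.05 · 38.1765 − 1.645
    = 1.9088 − 1.645 = 0.2638 → 0.26
Power = Φ(0.26) = 0.603.

Power ≈ 0.603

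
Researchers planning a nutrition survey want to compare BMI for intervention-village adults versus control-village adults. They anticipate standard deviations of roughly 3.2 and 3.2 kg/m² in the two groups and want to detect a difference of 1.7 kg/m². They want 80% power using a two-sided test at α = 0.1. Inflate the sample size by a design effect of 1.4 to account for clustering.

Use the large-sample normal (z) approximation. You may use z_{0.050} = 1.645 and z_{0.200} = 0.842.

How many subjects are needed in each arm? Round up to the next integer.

n = (z_{α/2} + z_β)² · (σ₁² + σ₂²) / δ²
  = (1.645 + 0.842)² · (3.2² + 3.2² = 20.48) / 1.7²
  = 6.1852 · 20.48 / 2.89
  = 43.83
Design effect: 1.4 × 43.83 = 61.36.
Round up → n = 62 per group.

n = 62 per group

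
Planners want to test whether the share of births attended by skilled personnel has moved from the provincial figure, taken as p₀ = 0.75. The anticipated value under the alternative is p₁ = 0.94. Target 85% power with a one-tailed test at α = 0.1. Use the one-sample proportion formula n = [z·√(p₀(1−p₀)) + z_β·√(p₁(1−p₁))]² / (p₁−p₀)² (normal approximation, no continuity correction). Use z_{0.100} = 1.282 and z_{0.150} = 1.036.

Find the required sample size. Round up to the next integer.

n = [z_α·√(p₀q₀) + z_β·√(p₁q₁)]² / (p₁ − p₀)²
  = [1.282·√(0.75·0.25) + 1.036·√(0.94·0.06)]² / (0.19)²
  = [1.282·0.4330 + 1.036·0.2375]² / 0.0361
  = [0.8012]² / 0.0361
  = 17.78
Round up → n = 18.

n = 18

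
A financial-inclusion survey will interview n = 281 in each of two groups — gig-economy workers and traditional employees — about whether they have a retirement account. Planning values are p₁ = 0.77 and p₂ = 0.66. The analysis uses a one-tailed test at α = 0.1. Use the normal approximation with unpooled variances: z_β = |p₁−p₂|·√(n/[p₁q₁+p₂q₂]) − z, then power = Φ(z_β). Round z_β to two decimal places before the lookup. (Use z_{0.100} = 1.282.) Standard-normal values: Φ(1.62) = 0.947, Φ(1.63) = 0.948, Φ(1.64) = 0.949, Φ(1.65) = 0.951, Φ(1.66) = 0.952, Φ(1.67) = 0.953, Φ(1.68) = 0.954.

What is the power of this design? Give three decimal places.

z_β = |p₁−p₂|·√(n/[p₁q₁+p₂q₂]) − z_α
    = 0.11 · √(281/0.4015) − 1.282
    = 0.11 · 26.4552 − 1.282
    = 2.9101 − 1.282 = 1.6281 → 1.63
Power = Φ(1.63) = 0.948.

Power ≈ 0.948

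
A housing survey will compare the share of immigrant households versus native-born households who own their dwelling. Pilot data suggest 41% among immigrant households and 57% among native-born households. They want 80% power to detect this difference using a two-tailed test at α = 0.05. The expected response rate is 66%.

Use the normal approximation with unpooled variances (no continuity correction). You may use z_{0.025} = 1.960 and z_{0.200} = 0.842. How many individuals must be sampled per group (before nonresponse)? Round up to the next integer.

n = 227 per group

n = (z_{α/2} + z_β)² · [p₁(1−p₁) + p₂(1−p₂)] / (p₁ − p₂)²
  = (1.960 + 0.842)² · (0.41·0.59 + 0.57·0.43) / (-0.16)²
  = (2.802)² · (0.2419 + 0.2451) / 0.0256
  = 7.8512 · 0.4870 / 0.0256
  = 149.36
Adjust for 66% response: 149.36 / 0.66 = 226.30.
Round up → n = 227 per group.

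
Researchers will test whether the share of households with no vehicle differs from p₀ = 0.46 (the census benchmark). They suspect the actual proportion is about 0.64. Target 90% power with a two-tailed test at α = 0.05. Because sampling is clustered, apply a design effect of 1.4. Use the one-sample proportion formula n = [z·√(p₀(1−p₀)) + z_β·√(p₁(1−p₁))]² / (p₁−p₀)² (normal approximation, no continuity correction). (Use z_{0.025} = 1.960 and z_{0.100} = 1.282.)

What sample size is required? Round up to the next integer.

n = [z_{α/2}·√(p₀q₀) + z_β·√(p₁q₁)]² / (p₁ − p₀)²
  = [1.960·√(0.46·0.54) + 1.282·√(0.64·0.36)]² / (0.18)²
  = [1.960·0.4984 + 1.282·0.4800]² / 0.0324
  = [1.5922]² / 0.0324
  = 78.25
Design effect: 1.4 × 78.25 = 109.54.
Round up → n = 110.

n = 110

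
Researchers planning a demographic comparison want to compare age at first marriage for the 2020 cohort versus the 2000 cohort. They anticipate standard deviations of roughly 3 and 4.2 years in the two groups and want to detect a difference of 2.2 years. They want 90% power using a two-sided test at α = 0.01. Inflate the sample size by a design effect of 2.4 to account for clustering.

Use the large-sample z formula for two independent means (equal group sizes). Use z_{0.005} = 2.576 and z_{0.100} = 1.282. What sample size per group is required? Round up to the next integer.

n = 197 per group

n = (z_{α/2} + z_β)² · (σ₁² + σ₂²) / δ²
  = (2.576 + 1.282)² · (3² + 4.2² = 26.64) / 2.2²
  = 14.8842 · 26.64 / 4.84
  = 81.92
Design effect: 2.4 × 81.92 = 196.62.
Round up → n = 197 per group.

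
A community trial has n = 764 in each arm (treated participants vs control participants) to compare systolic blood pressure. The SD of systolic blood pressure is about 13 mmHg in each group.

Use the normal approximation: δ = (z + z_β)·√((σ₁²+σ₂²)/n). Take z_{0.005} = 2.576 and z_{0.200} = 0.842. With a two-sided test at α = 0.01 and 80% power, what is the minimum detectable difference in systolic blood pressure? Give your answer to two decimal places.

Minimum detectable difference ≈ 2.27 mmHg

δ = (z_{α/2} + z_β) · √((σ₁²+σ₂²)/n)
  = (2.576 + 0.842) · √(338/764)
  = 3.418 · √0.44241
  = 3.418 · 0.6651
  = 2.2734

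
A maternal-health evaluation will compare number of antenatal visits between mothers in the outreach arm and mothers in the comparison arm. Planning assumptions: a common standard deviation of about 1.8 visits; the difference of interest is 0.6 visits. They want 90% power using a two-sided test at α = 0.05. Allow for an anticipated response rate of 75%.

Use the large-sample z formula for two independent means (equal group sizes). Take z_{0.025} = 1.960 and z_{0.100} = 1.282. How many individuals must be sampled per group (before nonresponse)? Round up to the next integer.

n = 253 per group

n = (z_{α/2} + z_β)² · (σ₁² + σ₂²) / δ²
  = (1.960 + 1.282)² · (2·1.8² = 6.48) / 0.6²
  = 10.5106 · 6.48 / 0.36
  = 189.19
Adjust for 75% response: 189.19 / 0.75 = 252.25.
Round up → n = 253 per group.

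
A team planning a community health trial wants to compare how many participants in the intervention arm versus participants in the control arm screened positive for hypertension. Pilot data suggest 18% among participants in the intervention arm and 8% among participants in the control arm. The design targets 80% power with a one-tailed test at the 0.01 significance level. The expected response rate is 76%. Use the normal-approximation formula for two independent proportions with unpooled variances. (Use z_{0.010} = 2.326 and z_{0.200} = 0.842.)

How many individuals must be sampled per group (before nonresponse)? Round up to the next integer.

n = 293 per group

n = (z_α + z_β)² · [p₁(1−p₁) + p₂(1−p₂)] / (p₁ − p₂)²
  = (2.326 + 0.842)² · (0.18·0.82 + 0.08·0.92) / (0.10)²
  = (3.168)² · (0.1476 + 0.0736) / 0.0100
  = 10.0362 · 0.2212 / 0.0100
  = 222.00
Adjust for 76% response: 222.00 / 0.76 = 292.11.
Round up → n = 293 per group.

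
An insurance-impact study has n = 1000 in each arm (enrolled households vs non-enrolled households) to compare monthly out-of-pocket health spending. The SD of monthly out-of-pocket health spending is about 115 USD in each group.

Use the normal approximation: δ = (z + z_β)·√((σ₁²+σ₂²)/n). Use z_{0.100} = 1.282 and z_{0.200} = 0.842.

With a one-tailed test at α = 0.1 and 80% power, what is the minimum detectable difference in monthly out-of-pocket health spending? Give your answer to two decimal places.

Minimum detectable difference ≈ 10.92 USD

δ = (z_α + z_β) · √((σ₁²+σ₂²)/n)
  = (1.282 + 0.842) · √(26450/1000)
  = 2.124 · √26.45
  = 2.124 · 5.1430
  = 10.9236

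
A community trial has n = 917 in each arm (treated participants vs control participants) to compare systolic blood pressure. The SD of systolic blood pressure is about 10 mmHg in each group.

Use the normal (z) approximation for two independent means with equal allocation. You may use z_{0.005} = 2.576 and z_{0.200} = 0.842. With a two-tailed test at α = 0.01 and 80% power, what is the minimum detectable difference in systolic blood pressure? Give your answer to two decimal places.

Minimum detectable difference ≈ 1.60 mmHg

δ = (z_{α/2} + z_β) · √((σ₁²+σ₂²)/n)
  = (2.576 + 0.842) · √(200/917)
  = 3.418 · √0.2181
  = 3.418 · 0.4670
  = 1.5963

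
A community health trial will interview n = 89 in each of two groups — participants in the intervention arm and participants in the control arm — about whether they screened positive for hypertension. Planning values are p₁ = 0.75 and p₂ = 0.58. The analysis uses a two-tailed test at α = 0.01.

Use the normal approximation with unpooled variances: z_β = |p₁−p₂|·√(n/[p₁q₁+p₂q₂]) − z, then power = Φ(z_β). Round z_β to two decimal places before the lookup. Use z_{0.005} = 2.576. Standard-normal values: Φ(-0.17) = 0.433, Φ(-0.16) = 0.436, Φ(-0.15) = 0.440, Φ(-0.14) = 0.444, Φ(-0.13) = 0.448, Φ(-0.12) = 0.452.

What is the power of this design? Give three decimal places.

Power ≈ 0.448

z_β = |p₁−p₂|·√(n/[p₁q₁+p₂q₂]) − z_{α/2}
    = 0.17 · √(89/0.4311) − 2.576
    = 0.17 · 14.3683 − 2.576
    = 2.4426 − 2.576 = -0.1334 → -0.13
Power = Φ(-0.13) = 0.448.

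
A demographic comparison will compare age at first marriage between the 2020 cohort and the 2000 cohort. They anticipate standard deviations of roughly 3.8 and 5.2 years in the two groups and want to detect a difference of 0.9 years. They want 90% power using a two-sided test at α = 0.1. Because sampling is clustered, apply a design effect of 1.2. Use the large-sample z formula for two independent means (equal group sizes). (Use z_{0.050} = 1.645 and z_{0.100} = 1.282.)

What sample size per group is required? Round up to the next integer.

n = 527 per group

n = (z_{α/2} + z_β)² · (σ₁² + σ₂²) / δ²
  = (1.645 + 1.282)² · (3.8² + 5.2² = 41.48) / 0.9²
  = 8.5673 · 41.48 / 0.81
  = 438.73
Design effect: 1.2 × 438.73 = 526.48.
Round up → n = 527 per group.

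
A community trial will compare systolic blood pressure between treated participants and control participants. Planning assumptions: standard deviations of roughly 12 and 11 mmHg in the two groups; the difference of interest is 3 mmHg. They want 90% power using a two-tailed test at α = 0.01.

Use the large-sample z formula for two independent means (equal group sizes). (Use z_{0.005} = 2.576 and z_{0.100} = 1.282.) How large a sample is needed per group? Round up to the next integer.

n = (z_{α/2} + z_β)² · (σ₁² + σ₂²) / δ²
  = (2.576 + 1.282)² · (12² + 11² = 265) / 3²
  = 14.8842 · 265 / 9
  = 438.26
Round up → n = 439 per group.

n = 439 per group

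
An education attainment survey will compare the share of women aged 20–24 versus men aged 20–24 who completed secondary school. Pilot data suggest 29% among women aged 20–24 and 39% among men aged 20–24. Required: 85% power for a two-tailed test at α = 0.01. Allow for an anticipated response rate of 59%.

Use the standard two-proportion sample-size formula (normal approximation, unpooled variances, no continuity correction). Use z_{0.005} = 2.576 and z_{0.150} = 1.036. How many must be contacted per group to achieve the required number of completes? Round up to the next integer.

n = 982 per group

n = (z_{α/2} + z_β)² · [p₁(1−p₁) + p₂(1−p₂)] / (p₁ − p₂)²
  = (2.576 + 1.036)² · (0.29·0.71 + 0.39·0.61) / (-0.10)²
  = (3.612)² · (0.2059 + 0.2379) / 0.0100
  = 13.0465 · 0.4438 / 0.0100
  = 579.01
Adjust for 59% response: 579.01 / 0.59 = 981.37.
Round up → n = 982 per group.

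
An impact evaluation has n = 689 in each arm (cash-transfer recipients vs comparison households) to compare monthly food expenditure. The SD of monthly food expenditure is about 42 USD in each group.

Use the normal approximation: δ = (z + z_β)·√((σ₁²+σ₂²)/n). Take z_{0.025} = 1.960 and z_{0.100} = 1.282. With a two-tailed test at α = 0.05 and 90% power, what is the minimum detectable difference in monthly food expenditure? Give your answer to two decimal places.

δ = (z_{α/2} + z_β) · √((σ₁²+σ₂²)/n)
  = (1.960 + 1.282) · √(3528/689)
  = 3.242 · √5.1205
  = 3.242 · 2.2628
  = 7.3361

Minimum detectable difference ≈ 7.34 USD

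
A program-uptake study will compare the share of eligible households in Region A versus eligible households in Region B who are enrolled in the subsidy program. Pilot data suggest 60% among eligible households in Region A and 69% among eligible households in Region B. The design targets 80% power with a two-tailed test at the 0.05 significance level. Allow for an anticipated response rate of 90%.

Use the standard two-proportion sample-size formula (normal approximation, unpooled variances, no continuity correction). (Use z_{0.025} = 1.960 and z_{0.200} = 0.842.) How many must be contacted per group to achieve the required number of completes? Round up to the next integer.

n = 489 per group

n = (z_{α/2} + z_β)² · [p₁(1−p₁) + p₂(1−p₂)] / (p₁ − p₂)²
  = (1.960 + 0.842)² · (0.60·0.40 + 0.69·0.31) / (-0.09)²
  = (2.802)² · (0.2400 + 0.2139) / 0.0081
  = 7.8512 · 0.4539 / 0.0081
  = 439.96
Adjust for 90% response: 439.96 / 0.90 = 488.84.
Round up → n = 489 per group.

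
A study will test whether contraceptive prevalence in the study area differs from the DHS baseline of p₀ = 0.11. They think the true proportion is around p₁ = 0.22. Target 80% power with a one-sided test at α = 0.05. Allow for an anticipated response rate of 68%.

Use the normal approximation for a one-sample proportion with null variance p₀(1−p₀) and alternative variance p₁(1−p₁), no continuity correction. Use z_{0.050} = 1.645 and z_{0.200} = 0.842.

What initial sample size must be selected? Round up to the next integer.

n = [z_α·√(p₀q₀) + z_β·√(p₁q₁)]² / (p₁ − p₀)²
  = [1.645·√(0.11·0.89) + 0.842·√(0.22·0.78)]² / (0.11)²
  = [1.645·0.3129 + 0.842·0.4142]² / 0.0121
  = [0.8635]² / 0.0121
  = 61.62
Adjust for 68% response: 61.62 / 0.68 = 90.62.
Round up → n = 91.

n = 91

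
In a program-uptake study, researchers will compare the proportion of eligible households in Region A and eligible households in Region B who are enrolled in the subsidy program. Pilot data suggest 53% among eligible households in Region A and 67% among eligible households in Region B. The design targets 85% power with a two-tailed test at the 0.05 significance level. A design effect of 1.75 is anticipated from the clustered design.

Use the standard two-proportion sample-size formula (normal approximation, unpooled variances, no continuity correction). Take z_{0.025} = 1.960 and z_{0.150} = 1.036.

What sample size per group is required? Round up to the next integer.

n = 377 per group

n = (z_{α/2} + z_β)² · [p₁(1−p₁) + p₂(1−p₂)] / (p₁ − p₂)²
  = (1.960 + 1.036)² · (0.53·0.47 + 0.67·0.33) / (-0.14)²
  = (2.996)² · (0.2491 + 0.2211) / 0.0196
  = 8.9760 · 0.4702 / 0.0196
  = 215.33
Design effect: 1.75 × 215.33 = 376.83.
Round up → n = 377 per group.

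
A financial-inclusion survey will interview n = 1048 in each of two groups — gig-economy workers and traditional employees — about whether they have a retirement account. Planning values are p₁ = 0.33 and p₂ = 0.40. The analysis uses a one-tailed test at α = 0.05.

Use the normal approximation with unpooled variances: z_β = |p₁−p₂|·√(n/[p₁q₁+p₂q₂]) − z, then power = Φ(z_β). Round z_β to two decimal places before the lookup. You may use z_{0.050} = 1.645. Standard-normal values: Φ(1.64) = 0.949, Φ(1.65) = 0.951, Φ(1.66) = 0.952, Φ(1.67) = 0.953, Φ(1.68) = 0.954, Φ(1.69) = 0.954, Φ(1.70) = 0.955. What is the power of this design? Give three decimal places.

Power ≈ 0.954

z_β = |p₁−p₂|·√(n/[p₁q₁+p₂q₂]) − z_α
    = 0.07 · √(1048/0.4611) − 1.645
    = 0.07 · 47.6742 − 1.645
    = 3.3372 − 1.645 = 1.6922 → 1.69
Power = Φ(1.69) = 0.954.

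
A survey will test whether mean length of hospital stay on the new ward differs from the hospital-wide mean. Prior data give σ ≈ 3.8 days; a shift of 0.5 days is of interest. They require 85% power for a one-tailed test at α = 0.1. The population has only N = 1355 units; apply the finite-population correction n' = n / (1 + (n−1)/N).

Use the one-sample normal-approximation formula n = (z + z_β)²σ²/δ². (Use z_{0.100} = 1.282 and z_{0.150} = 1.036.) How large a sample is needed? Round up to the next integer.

n = 253

n = (z_α + z_β)² · σ² / δ²
  = (1.282 + 1.036)² · 3.8² / 0.5²
  = 5.3731 · 14.44 / 0.25
  = 310.35
Finite-population correction (N = 1355): 310.35 / (1 + (310.35 − 1)/1355) = 252.67.
Round up → n = 253.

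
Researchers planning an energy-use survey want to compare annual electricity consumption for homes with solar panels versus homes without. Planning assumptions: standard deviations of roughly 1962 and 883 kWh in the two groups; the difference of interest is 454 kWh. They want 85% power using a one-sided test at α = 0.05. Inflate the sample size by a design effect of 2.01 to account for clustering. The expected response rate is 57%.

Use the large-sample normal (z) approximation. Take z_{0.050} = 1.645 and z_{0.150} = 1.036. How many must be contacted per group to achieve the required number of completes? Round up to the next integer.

n = (z_α + z_β)² · (σ₁² + σ₂²) / δ²
  = (1.645 + 1.036)² · (1962² + 883² = 4629133) / 454²
  = 7.1878 · 4629133 / 206116
  = 161.43
Design effect: 2.01 × 161.43 = 324.47.
Adjust for 57% response: 324.47 / 0.57 = 569.25.
Round up → n = 570 per group.

n = 570 per group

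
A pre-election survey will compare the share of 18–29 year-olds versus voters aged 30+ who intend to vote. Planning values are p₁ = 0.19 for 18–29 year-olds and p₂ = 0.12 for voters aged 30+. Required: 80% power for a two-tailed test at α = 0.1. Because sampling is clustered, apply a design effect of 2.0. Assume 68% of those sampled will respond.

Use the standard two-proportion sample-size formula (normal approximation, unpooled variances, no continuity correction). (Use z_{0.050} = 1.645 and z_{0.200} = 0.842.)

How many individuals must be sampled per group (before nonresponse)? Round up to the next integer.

n = 964 per group

n = (z_{α/2} + z_β)² · [p₁(1−p₁) + p₂(1−p₂)] / (p₁ − p₂)²
  = (1.645 + 0.842)² · (0.19·0.81 + 0.12·0.88) / (0.07)²
  = (2.487)² · (0.1539 + 0.1056) / 0.0049
  = 6.1852 · 0.2595 / 0.0049
  = 327.56
Design effect: 2.0 × 327.56 = 655.12.
Adjust for 68% response: 655.12 / 0.68 = 963.42.
Round up → n = 964 per group.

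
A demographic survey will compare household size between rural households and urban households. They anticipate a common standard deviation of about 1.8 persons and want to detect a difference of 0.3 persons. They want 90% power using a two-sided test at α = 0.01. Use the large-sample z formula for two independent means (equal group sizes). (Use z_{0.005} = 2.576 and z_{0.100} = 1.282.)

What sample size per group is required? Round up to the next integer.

n = (z_{α/2} + z_β)² · (σ₁² + σ₂²) / δ²
  = (2.576 + 1.282)² · (2·1.8² = 6.48) / 0.3²
  = 14.8842 · 6.48 / 0.09
  = 1071.66
Round up → n = 1072 per group.

n = 1072 per group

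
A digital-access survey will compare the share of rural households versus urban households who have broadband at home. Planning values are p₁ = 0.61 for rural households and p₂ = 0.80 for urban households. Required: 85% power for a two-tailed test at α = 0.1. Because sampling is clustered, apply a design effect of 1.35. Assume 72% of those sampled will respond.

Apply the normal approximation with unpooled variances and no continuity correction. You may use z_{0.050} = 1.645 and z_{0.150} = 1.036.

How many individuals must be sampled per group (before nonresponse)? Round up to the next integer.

n = 149 per group

n = (z_{α/2} + z_β)² · [p₁(1−p₁) + p₂(1−p₂)] / (p₁ − p₂)²
  = (1.645 + 1.036)² · (0.61·0.39 + 0.80·0.20) / (-0.19)²
  = (2.681)² · (0.2379 + 0.1600) / 0.0361
  = 7.1878 · 0.3979 / 0.0361
  = 79.22
Design effect: 1.35 × 79.22 = 106.95.
Adjust for 72% response: 106.95 / 0.72 = 148.55.
Round up → n = 149 per group.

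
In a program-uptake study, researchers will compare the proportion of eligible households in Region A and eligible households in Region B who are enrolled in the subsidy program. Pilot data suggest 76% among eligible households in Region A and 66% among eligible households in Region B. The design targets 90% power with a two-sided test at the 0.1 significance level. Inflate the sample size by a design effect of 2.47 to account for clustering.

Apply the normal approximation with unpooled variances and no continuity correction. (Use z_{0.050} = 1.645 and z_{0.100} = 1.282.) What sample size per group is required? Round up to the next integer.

n = (z_{α/2} + z_β)² · [p₁(1−p₁) + p₂(1−p₂)] / (p₁ − p₂)²
  = (1.645 + 1.282)² · (0.76·0.24 + 0.66·0.34) / (0.10)²
  = (2.927)² · (0.1824 + 0.2244) / 0.0100
  = 8.5673 · 0.4068 / 0.0100
  = 348.52
Design effect: 2.47 × 348.52 = 860.84.
Round up → n = 861 per group.

n = 861 per group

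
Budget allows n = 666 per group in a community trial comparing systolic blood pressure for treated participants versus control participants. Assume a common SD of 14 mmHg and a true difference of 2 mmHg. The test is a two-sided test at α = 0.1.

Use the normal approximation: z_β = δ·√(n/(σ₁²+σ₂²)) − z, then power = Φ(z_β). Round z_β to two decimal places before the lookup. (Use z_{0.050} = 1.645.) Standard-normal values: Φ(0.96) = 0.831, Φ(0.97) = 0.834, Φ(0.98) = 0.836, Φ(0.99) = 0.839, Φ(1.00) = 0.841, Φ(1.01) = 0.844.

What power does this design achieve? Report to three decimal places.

z_β = δ·√(n/(σ₁²+σ₂²)) − z_{α/2}
    = 2 · √(666/392) − 1.645
    = 2 · 1.30345 − 1.645
    = 2.6069 − 1.645 = 0.9619 → 0.96
Power = Φ(0.96) = 0.831.

Power ≈ 0.831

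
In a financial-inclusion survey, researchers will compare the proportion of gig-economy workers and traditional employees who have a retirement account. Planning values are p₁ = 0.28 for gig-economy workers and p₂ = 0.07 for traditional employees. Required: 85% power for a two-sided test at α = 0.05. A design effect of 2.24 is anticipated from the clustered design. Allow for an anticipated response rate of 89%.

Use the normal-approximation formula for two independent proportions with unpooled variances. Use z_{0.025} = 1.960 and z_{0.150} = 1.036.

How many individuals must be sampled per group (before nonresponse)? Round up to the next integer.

n = 137 per group

n = (z_{α/2} + z_β)² · [p₁(1−p₁) + p₂(1−p₂)] / (p₁ − p₂)²
  = (1.960 + 1.036)² · (0.28·0.72 + 0.07·0.93) / (0.21)²
  = (2.996)² · (0.2016 + 0.0651) / 0.0441
  = 8.9760 · 0.2667 / 0.0441
  = 54.28
Design effect: 2.24 × 54.28 = 121.60.
Adjust for 89% response: 121.60 / 0.89 = 136.62.
Round up → n = 137 per group.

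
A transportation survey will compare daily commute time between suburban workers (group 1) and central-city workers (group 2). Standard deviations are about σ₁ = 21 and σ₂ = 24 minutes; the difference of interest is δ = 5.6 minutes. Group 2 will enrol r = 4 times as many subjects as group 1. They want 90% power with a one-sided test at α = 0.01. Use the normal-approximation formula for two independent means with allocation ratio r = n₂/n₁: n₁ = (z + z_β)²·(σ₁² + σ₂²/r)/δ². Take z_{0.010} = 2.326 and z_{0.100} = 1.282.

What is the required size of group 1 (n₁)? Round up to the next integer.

n₁ = 243

n₁ = (z_α + z_β)² · (σ₁² + σ₂²/r) / δ²
   = (2.326 + 1.282)² · (21² + 24²/4) / 5.6²
   = 13.0177 · (441 + 144) / 31.36
   = 13.0177 · 585 / 31.36
   = 242.84
Round up → n₁ = 243; n₂ = r·n₁ = 4 × 243 = 972.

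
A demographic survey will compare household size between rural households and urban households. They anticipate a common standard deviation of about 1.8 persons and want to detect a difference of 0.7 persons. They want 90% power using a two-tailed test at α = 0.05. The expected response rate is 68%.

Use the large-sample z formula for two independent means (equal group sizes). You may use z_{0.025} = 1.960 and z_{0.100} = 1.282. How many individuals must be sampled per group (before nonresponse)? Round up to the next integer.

n = 205 per group

n = (z_{α/2} + z_β)² · (σ₁² + σ₂²) / δ²
  = (1.960 + 1.282)² · (2·1.8² = 6.48) / 0.7²
  = 10.5106 · 6.48 / 0.49
  = 139.00
Adjust for 68% response: 139.00 / 0.68 = 204.41.
Round up → n = 205 per group.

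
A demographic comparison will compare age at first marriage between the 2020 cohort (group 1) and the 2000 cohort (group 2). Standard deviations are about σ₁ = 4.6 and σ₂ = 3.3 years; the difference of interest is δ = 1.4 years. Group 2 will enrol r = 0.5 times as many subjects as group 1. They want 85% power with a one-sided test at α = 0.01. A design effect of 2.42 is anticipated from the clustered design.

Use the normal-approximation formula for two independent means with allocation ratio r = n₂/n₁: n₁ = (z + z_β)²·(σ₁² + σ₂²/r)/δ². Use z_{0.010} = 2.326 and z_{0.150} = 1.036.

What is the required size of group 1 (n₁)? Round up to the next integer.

n₁ = (z_α + z_β)² · (σ₁² + σ₂²/r) / δ²
   = (2.326 + 1.036)² · (4.6² + 3.3²/0.5) / 1.4²
   = 11.3030 · (21.16 + 21.78) / 1.96
   = 11.3030 · 42.94 / 1.96
   = 247.63
Design effect: 2.42 × 247.63 = 599.26.
Round up → n₁ = 600; n₂ = r·n₁ = 0.5 × 600 = 300.

n₁ = 600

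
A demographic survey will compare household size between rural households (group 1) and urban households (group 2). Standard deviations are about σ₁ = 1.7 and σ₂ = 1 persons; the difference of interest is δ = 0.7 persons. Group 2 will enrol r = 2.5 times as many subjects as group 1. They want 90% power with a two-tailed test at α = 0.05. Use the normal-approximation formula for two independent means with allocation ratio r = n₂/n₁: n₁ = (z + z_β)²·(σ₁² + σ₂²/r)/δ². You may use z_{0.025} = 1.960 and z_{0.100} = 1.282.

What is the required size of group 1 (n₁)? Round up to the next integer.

n₁ = (z_{α/2} + z_β)² · (σ₁² + σ₂²/r) / δ²
   = (1.960 + 1.282)² · (1.7² + 1²/2.5) / 0.7²
   = 10.5106 · (2.89 + 0.4) / 0.49
   = 10.5106 · 3.29 / 0.49
   = 70.57
Round up → n₁ = 71; n₂ = r·n₁ = 2.5 × 71 = 178.

n₁ = 71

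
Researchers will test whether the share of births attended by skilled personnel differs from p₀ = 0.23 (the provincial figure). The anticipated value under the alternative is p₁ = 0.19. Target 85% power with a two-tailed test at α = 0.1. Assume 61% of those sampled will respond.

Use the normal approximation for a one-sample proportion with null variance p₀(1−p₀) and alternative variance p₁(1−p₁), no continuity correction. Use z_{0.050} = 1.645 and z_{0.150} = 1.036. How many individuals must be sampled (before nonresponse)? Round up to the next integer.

n = 1237

n = [z_{α/2}·√(p₀q₀) + z_β·√(p₁q₁)]² / (p₁ − p₀)²
  = [1.645·√(0.23·0.77) + 1.036·√(0.19·0.81)]² / (-0.04)²
  = [1.645·0.4208 + 1.036·0.3923]² / 0.0016
  = [1.0987]² / 0.0016
  = 754.45
Adjust for 61% response: 754.45 / 0.61 = 1236.81.
Round up → n = 1237.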